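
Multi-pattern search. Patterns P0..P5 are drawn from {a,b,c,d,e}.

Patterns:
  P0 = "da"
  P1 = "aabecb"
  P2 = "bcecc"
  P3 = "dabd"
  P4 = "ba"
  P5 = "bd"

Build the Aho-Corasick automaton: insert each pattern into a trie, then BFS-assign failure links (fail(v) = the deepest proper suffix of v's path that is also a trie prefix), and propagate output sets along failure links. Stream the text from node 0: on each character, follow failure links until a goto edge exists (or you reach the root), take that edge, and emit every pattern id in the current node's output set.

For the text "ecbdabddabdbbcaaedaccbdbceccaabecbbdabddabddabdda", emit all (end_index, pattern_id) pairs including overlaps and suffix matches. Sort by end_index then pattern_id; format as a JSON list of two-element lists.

Build:
Trie nodes:
  n0 'ε': a→3 b→9 d→1
  n1 'd': a→2
  n2 'da': b→14  ←P0
  n3 'a': a→4
  n4 'aa': b→5
  n5 'aab': e→6
  n6 'aabe': c→7
  n7 'aabec': b→8
  n8 'aabecb': ·  ←P1
  n9 'b': a→16 c→10 d→17
  n10 'bc': e→11
  n11 'bce': c→12
  n12 'bcec': c→13
  n13 'bcecc': ·  ←P2
  n14 'dab': d→15
  n15 'dabd': ·  ←P3
  n16 'ba': ·  ←P4
  n17 'bd': ·  ←P5

BFS fail/out derivation:
  fail(1) 'd': from fail(0)=0 chase 'd': 0 ⇒ 0;  out=∅∪out(0)=∅
  fail(3) 'a': from fail(0)=0 chase 'a': 0 ⇒ 0;  out=∅∪out(0)=∅
  fail(9) 'b': from fail(0)=0 chase 'b': 0 ⇒ 0;  out=∅∪out(0)=∅
  fail(2) 'da': from fail(1)=0 chase 'a': 0 ⇒ 3;  out={0}∪out(3)={0}
  fail(4) 'aa': from fail(3)=0 chase 'a': 0 ⇒ 3;  out=∅∪out(3)=∅
  fail(10) 'bc': from fail(9)=0 chase 'c': 0 ⇒ 0;  out=∅∪out(0)=∅
  fail(16) 'ba': from fail(9)=0 chase 'a': 0 ⇒ 3;  out={4}∪out(3)={4}
  fail(17) 'bd': from fail(9)=0 chase 'd': 0 ⇒ 1;  out={5}∪out(1)={5}
  fail(5) 'aab': from fail(4)=3 chase 'b': 3→0 ⇒ 9;  out=∅∪out(9)=∅
  fail(11) 'bce': from fail(10)=0 chase 'e': 0 ⇒ 0;  out=∅∪out(0)=∅
  fail(14) 'dab': from fail(2)=3 chase 'b': 3→0 ⇒ 9;  out=∅∪out(9)=∅
  fail(6) 'aabe': from fail(5)=9 chase 'e': 9→0 ⇒ 0;  out=∅∪out(0)=∅
  fail(12) 'bcec': from fail(11)=0 chase 'c': 0 ⇒ 0;  out=∅∪out(0)=∅
  fail(15) 'dabd': from fail(14)=9 chase 'd': 9 ⇒ 17;  out={3}∪out(17)={3,5}
  fail(7) 'aabec': from fail(6)=0 chase 'c': 0 ⇒ 0;  out=∅∪out(0)=∅
  fail(13) 'bcecc': from fail(12)=0 chase 'c': 0 ⇒ 0;  out={2}∪out(0)={2}
  fail(8) 'aabecb': from fail(7)=0 chase 'b': 0 ⇒ 9;  out={1}∪out(9)={1}

Run:
pos 0 'e': at 0
pos 1 'c': at 0
pos 2 'b': at 9
pos 3 'd': at 17  emit P5@[2:3]
pos 4 'a': at 2 ·f  emit P0@[3:4]
pos 5 'b': at 14
pos 6 'd': at 15  emit P3@[3:6],P5@[5:6]
pos 7 'd': at 1 ·f
pos 8 'a': at 2  emit P0@[7:8]
pos 9 'b': at 14
pos 10 'd': at 15  emit P3@[7:10],P5@[9:10]
pos 11 'b': at 9 ·f
pos 12 'b': at 9 ·f
pos 13 'c': at 10
pos 14 'a': at 3 ·f
pos 15 'a': at 4
pos 16 'e': at 0 ·f
pos 17 'd': at 1
pos 18 'a': at 2  emit P0@[17:18]
pos 19 'c': at 0 ·f
pos 20 'c': at 0
pos 21 'b': at 9
pos 22 'd': at 17  emit P5@[21:22]
pos 23 'b': at 9 ·f
pos 24 'c': at 10
pos 25 'e': at 11
pos 26 'c': at 12
pos 27 'c': at 13  emit P2@[23:27]
pos 28 'a': at 3 ·f
pos 29 'a': at 4
pos 30 'b': at 5
pos 31 'e': at 6
pos 32 'c': at 7
pos 33 'b': at 8  emit P1@[28:33]
pos 34 'b': at 9 ·f
pos 35 'd': at 17  emit P5@[34:35]
pos 36 'a': at 2 ·f  emit P0@[35:36]
pos 37 'b': at 14
pos 38 'd': at 15  emit P3@[35:38],P5@[37:38]
pos 39 'd': at 1 ·f
pos 40 'a': at 2  emit P0@[39:40]
pos 41 'b': at 14
pos 42 'd': at 15  emit P3@[39:42],P5@[41:42]
pos 43 'd': at 1 ·f
pos 44 'a': at 2  emit P0@[43:44]
pos 45 'b': at 14
pos 46 'd': at 15  emit P3@[43:46],P5@[45:46]
pos 47 'd': at 1 ·f
pos 48 'a': at 2  emit P0@[47:48]

Matches: [[3,5],[4,0],[6,3],[6,5],[8,0],[10,3],[10,5],[18,0],[22,5],[27,2],[33,1],[35,5],[36,0],[38,3],[38,5],[40,0],[42,3],[42,5],[44,0],[46,3],[46,5],[48,0]]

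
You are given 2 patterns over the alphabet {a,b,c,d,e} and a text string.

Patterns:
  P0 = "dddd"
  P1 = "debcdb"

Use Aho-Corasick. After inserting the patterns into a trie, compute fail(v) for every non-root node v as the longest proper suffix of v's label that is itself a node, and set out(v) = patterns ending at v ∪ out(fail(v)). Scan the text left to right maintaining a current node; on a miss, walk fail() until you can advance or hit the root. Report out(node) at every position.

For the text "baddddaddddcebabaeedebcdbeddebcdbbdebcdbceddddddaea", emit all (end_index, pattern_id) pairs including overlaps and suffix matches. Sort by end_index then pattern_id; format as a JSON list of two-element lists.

Build automaton:
Trie (insert patterns):
  0='ε' goto d→1
  1='d' goto d→2 e→5
  2='dd' goto d→3
  3='ddd' goto d→4
  4='dddd' goto ·  [P0 ends]
  5='de' goto b→6
  6='deb' goto c→7
  7='debc' goto d→8
  8='debcd' goto b→9
  9='debcdb' goto ·  [P1 ends]

Failure links (BFS by depth):
  fail(1) 'd': from fail(0)=0 chase 'd': 0 ⇒ 0;  out=∅∪out(0)=∅
  fail(2) 'dd': from fail(1)=0 chase 'd': 0 ⇒ 1;  out=∅∪out(1)=∅
  fail(5) 'de': from fail(1)=0 chase 'e': 0 ⇒ 0;  out=∅∪out(0)=∅
  fail(3) 'ddd': from fail(2)=1 chase 'd': 1 ⇒ 2;  out=∅∪out(2)=∅
  fail(6) 'deb': from fail(5)=0 chase 'b': 0 ⇒ 0;  out=∅∪out(0)=∅
  fail(4) 'dddd': from fail(3)=2 chase 'd': 2 ⇒ 3;  out={0}∪out(3)={0}
  fail(7) 'debc': from fail(6)=0 chase 'c': 0 ⇒ 0;  out=∅∪out(0)=∅
  fail(8) 'debcd': from fail(7)=0 chase 'd': 0 ⇒ 1;  out=∅∪out(1)=∅
  fail(9) 'debcdb': from fail(8)=1 chase 'b': 1→0 ⇒ 0;  out={1}∪out(0)={1}

Run:
pos 0 'b': at 0
pos 1 'a': at 0
pos 2 'd': at 1
pos 3 'd': at 2
pos 4 'd': at 3
pos 5 'd': at 4  ** P0@[2:5]
pos 6 'a': at 0 ·f
pos 7 'd': at 1
pos 8 'd': at 2
pos 9 'd': at 3
pos 10 'd': at 4  ** P0@[7:10]
pos 11 'c': at 0 ·f
pos 12 'e': at 0
pos 13 'b': at 0
pos 14 'a': at 0
pos 15 'b': at 0
pos 16 'a': at 0
pos 17 'e': at 0
pos 18 'e': at 0
pos 19 'd': at 1
pos 20 'e': at 5
pos 21 'b': at 6
pos 22 'c': at 7
pos 23 'd': at 8
pos 24 'b': at 9  ** P1@[19:24]
pos 25 'e': at 0 ·f
pos 26 'd': at 1
pos 27 'd': at 2
pos 28 'e': at 5 ·f
pos 29 'b': at 6
pos 30 'c': at 7
pos 31 'd': at 8
pos 32 'b': at 9  ** P1@[27:32]
pos 33 'b': at 0 ·f
pos 34 'd': at 1
pos 35 'e': at 5
pos 36 'b': at 6
pos 37 'c': at 7
pos 38 'd': at 8
pos 39 'b': at 9  ** P1@[34:39]
pos 40 'c': at 0 ·f
pos 41 'e': at 0
pos 42 'd': at 1
pos 43 'd': at 2
pos 44 'd': at 3
pos 45 'd': at 4  ** P0@[42:45]
pos 46 'd': at 4 ·f  ** P0@[43:46]
pos 47 'd': at 4 ·f  ** P0@[44:47]
pos 48 'a': at 0 ·f
pos 49 'e': at 0
pos 50 'a': at 0

Matches: [[5,0],[10,0],[24,1],[32,1],[39,1],[45,0],[46,0],[47,0]]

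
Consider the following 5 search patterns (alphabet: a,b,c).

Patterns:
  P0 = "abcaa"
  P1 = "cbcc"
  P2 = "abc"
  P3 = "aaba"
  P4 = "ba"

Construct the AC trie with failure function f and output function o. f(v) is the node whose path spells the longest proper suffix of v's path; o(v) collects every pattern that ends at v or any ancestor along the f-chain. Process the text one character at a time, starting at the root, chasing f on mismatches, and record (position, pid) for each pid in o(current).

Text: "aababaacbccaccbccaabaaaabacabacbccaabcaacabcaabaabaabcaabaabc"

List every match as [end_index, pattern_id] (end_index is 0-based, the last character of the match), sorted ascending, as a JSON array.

Build:
Trie nodes:
  n0 'ε': a→1 b→13 c→6
  n1 'a': a→10 b→2
  n2 'ab': c→3
  n3 'abc': a→4  [P2 ends]
  n4 'abca': a→5
  n5 'abcaa': ·  [P0 ends]
  n6 'c': b→7
  n7 'cb': c→8
  n8 'cbc': c→9
  n9 'cbcc': ·  [P1 ends]
  n10 'aa': b→11
  n11 'aab': a→12
  n12 'aaba': ·  [P3 ends]
  n13 'b': a→14
  n14 'ba': ·  [P4 ends]

BFS fail/out derivation:
  n1('a'): parent n0 fail=0; on 'a' 0 → fail=0;  out ∅∪∅=∅
  n6('c'): parent n0 fail=0; on 'c' 0 → fail=0;  out ∅∪∅=∅
  n13('b'): parent n0 fail=0; on 'b' 0 → fail=0;  out ∅∪∅=∅
  n2('ab'): parent n1 fail=0; on 'b' 0 → fail=13;  out ∅∪∅=∅
  n7('cb'): parent n6 fail=0; on 'b' 0 → fail=13;  out ∅∪∅=∅
  n10('aa'): parent n1 fail=0; on 'a' 0 → fail=1;  out ∅∪∅=∅
  n14('ba'): parent n13 fail=0; on 'a' 0 → fail=1;  out {4}∪∅={4}
  n3('abc'): parent n2 fail=13; on 'c' 13→0 → fail=6;  out {2}∪∅={2}
  n8('cbc'): parent n7 fail=13; on 'c' 13→0 → fail=6;  out ∅∪∅=∅
  n11('aab'): parent n10 fail=1; on 'b' 1 → fail=2;  out ∅∪∅=∅
  n4('abca'): parent n3 fail=6; on 'a' 6→0 → fail=1;  out ∅∪∅=∅
  n9('cbcc'): parent n8 fail=6; on 'c' 6→0 → fail=6;  out {1}∪∅={1}
  n12('aaba'): parent n11 fail=2; on 'a' 2→13 → fail=14;  out {3}∪{4}={3,4}
  n5('abcaa'): parent n4 fail=1; on 'a' 1 → fail=10;  out {0}∪∅={0}

Text stream:
pos 0 'a': at 1
pos 1 'a': at 10
pos 2 'b': at 11
pos 3 'a': at 12  ** P3@[0:3],P4@[2:3]
pos 4 'b': at 2 (fail-walked)
pos 5 'a': at 14 (fail-walked)  ** P4@[4:5]
pos 6 'a': at 10 (fail-walked)
pos 7 'c': at 6 (fail-walked)
pos 8 'b': at 7
pos 9 'c': at 8
pos 10 'c': at 9  ** P1@[7:10]
pos 11 'a': at 1 (fail-walked)
pos 12 'c': at 6 (fail-walked)
pos 13 'c': at 6 (fail-walked)
pos 14 'b': at 7
pos 15 'c': at 8
pos 16 'c': at 9  ** P1@[13:16]
pos 17 'a': at 1 (fail-walked)
pos 18 'a': at 10
pos 19 'b': at 11
pos 20 'a': at 12  ** P3@[17:20],P4@[19:20]
pos 21 'a': at 10 (fail-walked)
pos 22 'a': at 10 (fail-walked)
pos 23 'a': at 10 (fail-walked)
pos 24 'b': at 11
pos 25 'a': at 12  ** P3@[22:25],P4@[24:25]
pos 26 'c': at 6 (fail-walked)
pos 27 'a': at 1 (fail-walked)
pos 28 'b': at 2
pos 29 'a': at 14 (fail-walked)  ** P4@[28:29]
pos 30 'c': at 6 (fail-walked)
pos 31 'b': at 7
pos 32 'c': at 8
pos 33 'c': at 9  ** P1@[30:33]
pos 34 'a': at 1 (fail-walked)
pos 35 'a': at 10
pos 36 'b': at 11
pos 37 'c': at 3 (fail-walked)  ** P2@[35:37]
pos 38 'a': at 4
pos 39 'a': at 5  ** P0@[35:39]
pos 40 'c': at 6 (fail-walked)
pos 41 'a': at 1 (fail-walked)
pos 42 'b': at 2
pos 43 'c': at 3  ** P2@[41:43]
pos 44 'a': at 4
pos 45 'a': at 5  ** P0@[41:45]
pos 46 'b': at 11 (fail-walked)
pos 47 'a': at 12  ** P3@[44:47],P4@[46:47]
pos 48 'a': at 10 (fail-walked)
pos 49 'b': at 11
pos 50 'a': at 12  ** P3@[47:50],P4@[49:50]
pos 51 'a': at 10 (fail-walked)
pos 52 'b': at 11
pos 53 'c': at 3 (fail-walked)  ** P2@[51:53]
pos 54 'a': at 4
pos 55 'a': at 5  ** P0@[51:55]
pos 56 'b': at 11 (fail-walked)
pos 57 'a': at 12  ** P3@[54:57],P4@[56:57]
pos 58 'a': at 10 (fail-walked)
pos 59 'b': at 11
pos 60 'c': at 3 (fail-walked)  ** P2@[58:60]

All matches (sorted): [[3,3],[3,4],[5,4],[10,1],[16,1],[20,3],[20,4],[25,3],[25,4],[29,4],[33,1],[37,2],[39,0],[43,2],[45,0],[47,3],[47,4],[50,3],[50,4],[53,2],[55,0],[57,3],[57,4],[60,2]]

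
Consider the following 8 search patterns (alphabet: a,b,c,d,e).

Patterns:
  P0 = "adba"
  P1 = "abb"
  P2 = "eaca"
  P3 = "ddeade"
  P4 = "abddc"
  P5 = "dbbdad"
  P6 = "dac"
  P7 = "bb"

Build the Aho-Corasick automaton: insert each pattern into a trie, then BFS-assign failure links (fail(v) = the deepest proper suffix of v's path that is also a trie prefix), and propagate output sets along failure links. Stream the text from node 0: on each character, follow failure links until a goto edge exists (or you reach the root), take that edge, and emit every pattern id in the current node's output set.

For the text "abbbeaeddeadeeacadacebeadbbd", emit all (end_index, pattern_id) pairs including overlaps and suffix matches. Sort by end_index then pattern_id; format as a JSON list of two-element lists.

Build:
Trie nodes:
  0='ε' goto a→1 b→27 d→11 e→7
  1='a' goto b→5 d→2
  2='ad' goto b→3
  3='adb' goto a→4
  4='adba' goto ·  ←P0
  5='ab' goto b→6 d→17
  6='abb' goto ·  ←P1
  7='e' goto a→8
  8='ea' goto c→9
  9='eac' goto a→10
  10='eaca' goto ·  ←P2
  11='d' goto a→25 b→20 d→12
  12='dd' goto e→13
  13='dde' goto a→14
  14='ddea' goto d→15
  15='ddead' goto e→16
  16='ddeade' goto ·  ←P3
  17='abd' goto d→18
  18='abdd' goto c→19
  19='abddc' goto ·  ←P4
  20='db' goto b→21
  21='dbb' goto d→22
  22='dbbd' goto a→23
  23='dbbda' goto d→24
  24='dbbdad' goto ·  ←P5
  25='da' goto c→26
  26='dac' goto ·  ←P6
  27='b' goto b→28
  28='bb' goto ·  ←P7

BFS fail/out derivation:
  fail(1) 'a': from fail(0)=0 chase 'a': 0 ⇒ 0;  out=∅∪out(0)=∅
  fail(7) 'e': from fail(0)=0 chase 'e': 0 ⇒ 0;  out=∅∪out(0)=∅
  fail(11) 'd': from fail(0)=0 chase 'd': 0 ⇒ 0;  out=∅∪out(0)=∅
  fail(27) 'b': from fail(0)=0 chase 'b': 0 ⇒ 0;  out=∅∪out(0)=∅
  fail(2) 'ad': from fail(1)=0 chase 'd': 0 ⇒ 11;  out=∅∪out(11)=∅
  fail(5) 'ab': from fail(1)=0 chase 'b': 0 ⇒ 27;  out=∅∪out(27)=∅
  fail(8) 'ea': from fail(7)=0 chase 'a': 0 ⇒ 1;  out=∅∪out(1)=∅
  fail(12) 'dd': from fail(11)=0 chase 'd': 0 ⇒ 11;  out=∅∪out(11)=∅
  fail(20) 'db': from fail(11)=0 chase 'b': 0 ⇒ 27;  out=∅∪out(27)=∅
  fail(25) 'da': from fail(11)=0 chase 'a': 0 ⇒ 1;  out=∅∪out(1)=∅
  fail(28) 'bb': from fail(27)=0 chase 'b': 0 ⇒ 27;  out={7}∪out(27)={7}
  fail(3) 'adb': from fail(2)=11 chase 'b': 11 ⇒ 20;  out=∅∪out(20)=∅
  fail(6) 'abb': from fail(5)=27 chase 'b': 27 ⇒ 28;  out={1}∪out(28)={1,7}
  fail(9) 'eac': from fail(8)=1 chase 'c': 1→0 ⇒ 0;  out=∅∪out(0)=∅
  fail(13) 'dde': from fail(12)=11 chase 'e': 11→0 ⇒ 7;  out=∅∪out(7)=∅
  fail(17) 'abd': from fail(5)=27 chase 'd': 27→0 ⇒ 11;  out=∅∪out(11)=∅
  fail(21) 'dbb': from fail(20)=27 chase 'b': 27 ⇒ 28;  out=∅∪out(28)={7}
  fail(26) 'dac': from fail(25)=1 chase 'c': 1→0 ⇒ 0;  out={6}∪out(0)={6}
  fail(4) 'adba': from fail(3)=20 chase 'a': 20→27→0 ⇒ 1;  out={0}∪out(1)={0}
  fail(10) 'eaca': from fail(9)=0 chase 'a': 0 ⇒ 1;  out={2}∪out(1)={2}
  fail(14) 'ddea': from fail(13)=7 chase 'a': 7 ⇒ 8;  out=∅∪out(8)=∅
  fail(18) 'abdd': from fail(17)=11 chase 'd': 11 ⇒ 12;  out=∅∪out(12)=∅
  fail(22) 'dbbd': from fail(21)=28 chase 'd': 28→27→0 ⇒ 11;  out=∅∪out(11)=∅
  fail(15) 'ddead': from fail(14)=8 chase 'd': 8→1 ⇒ 2;  out=∅∪out(2)=∅
  fail(19) 'abddc': from fail(18)=12 chase 'c': 12→11→0 ⇒ 0;  out={4}∪out(0)={4}
  fail(23) 'dbbda': from fail(22)=11 chase 'a': 11 ⇒ 25;  out=∅∪out(25)=∅
  fail(16) 'ddeade': from fail(15)=2 chase 'e': 2→11→0 ⇒ 7;  out={3}∪out(7)={3}
  fail(24) 'dbbdad': from fail(23)=25 chase 'd': 25→1 ⇒ 2;  out={5}∪out(2)={5}

Scan:
i=0 'a': node 0→1
i=1 'b': node 1→5
i=2 'b': node 5→6  emit P1@[0:2],P7@[1:2]
i=3 'b': node 6→28 ·f  emit P7@[2:3]
i=4 'e': node 28→7 ·f
i=5 'a': node 7→8
i=6 'e': node 8→7 ·f
i=7 'd': node 7→11 ·f
i=8 'd': node 11→12
i=9 'e': node 12→13
i=10 'a': node 13→14
i=11 'd': node 14→15
i=12 'e': node 15→16  emit P3@[7:12]
i=13 'e': node 16→7 ·f
i=14 'a': node 7→8
i=15 'c': node 8→9
i=16 'a': node 9→10  emit P2@[13:16]
i=17 'd': node 10→2 ·f
i=18 'a': node 2→25 ·f
i=19 'c': node 25→26  emit P6@[17:19]
i=20 'e': node 26→7 ·f
i=21 'b': node 7→27 ·f
i=22 'e': node 27→7 ·f
i=23 'a': node 7→8
i=24 'd': node 8→2 ·f
i=25 'b': node 2→3
i=26 'b': node 3→21 ·f  emit P7@[25:26]
i=27 'd': node 21→22

Result: [[2,1],[2,7],[3,7],[12,3],[16,2],[19,6],[26,7]]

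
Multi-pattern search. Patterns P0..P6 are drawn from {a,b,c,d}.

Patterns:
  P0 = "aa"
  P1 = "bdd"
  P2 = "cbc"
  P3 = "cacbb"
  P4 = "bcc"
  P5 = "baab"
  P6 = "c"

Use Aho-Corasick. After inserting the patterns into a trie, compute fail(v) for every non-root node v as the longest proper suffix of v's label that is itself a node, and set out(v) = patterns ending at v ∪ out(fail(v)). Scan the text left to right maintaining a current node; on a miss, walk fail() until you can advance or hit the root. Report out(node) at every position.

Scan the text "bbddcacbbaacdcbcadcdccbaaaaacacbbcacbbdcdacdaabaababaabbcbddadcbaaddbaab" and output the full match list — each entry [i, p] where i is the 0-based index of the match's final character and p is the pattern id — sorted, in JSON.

Construct AC machine:
Trie (insert patterns):
  0='ε' goto a→1 b→3 c→6
  1='a' goto a→2
  2='aa' goto ·  [P0 ends]
  3='b' goto a→15 c→13 d→4
  4='bd' goto d→5
  5='bdd' goto ·  [P1 ends]
  6='c' goto a→9 b→7  [P6 ends]
  7='cb' goto c→8
  8='cbc' goto ·  [P2 ends]
  9='ca' goto c→10
  10='cac' goto b→11
  11='cacb' goto b→12
  12='cacbb' goto ·  [P3 ends]
  13='bc' goto c→14
  14='bcc' goto ·  [P4 ends]
  15='ba' goto a→16
  16='baa' goto b→17
  17='baab' goto ·  [P5 ends]

BFS fail/out derivation:
  fail(1) 'a': from fail(0)=0 chase 'a': 0 ⇒ 0;  out=∅∪out(0)=∅
  fail(3) 'b': from fail(0)=0 chase 'b': 0 ⇒ 0;  out=∅∪out(0)=∅
  fail(6) 'c': from fail(0)=0 chase 'c': 0 ⇒ 0;  out={6}∪out(0)={6}
  fail(2) 'aa': from fail(1)=0 chase 'a': 0 ⇒ 1;  out={0}∪out(1)={0}
  fail(4) 'bd': from fail(3)=0 chase 'd': 0 ⇒ 0;  out=∅∪out(0)=∅
  fail(7) 'cb': from fail(6)=0 chase 'b': 0 ⇒ 3;  out=∅∪out(3)=∅
  fail(9) 'ca': from fail(6)=0 chase 'a': 0 ⇒ 1;  out=∅∪out(1)=∅
  fail(13) 'bc': from fail(3)=0 chase 'c': 0 ⇒ 6;  out=∅∪out(6)={6}
  fail(15) 'ba': from fail(3)=0 chase 'a': 0 ⇒ 1;  out=∅∪out(1)=∅
  fail(5) 'bdd': from fail(4)=0 chase 'd': 0 ⇒ 0;  out={1}∪out(0)={1}
  fail(8) 'cbc': from fail(7)=3 chase 'c': 3 ⇒ 13;  out={2}∪out(13)={2,6}
  fail(10) 'cac': from fail(9)=1 chase 'c': 1→0 ⇒ 6;  out=∅∪out(6)={6}
  fail(14) 'bcc': from fail(13)=6 chase 'c': 6→0 ⇒ 6;  out={4}∪out(6)={4,6}
  fail(16) 'baa': from fail(15)=1 chase 'a': 1 ⇒ 2;  out=∅∪out(2)={0}
  fail(11) 'cacb': from fail(10)=6 chase 'b': 6 ⇒ 7;  out=∅∪out(7)=∅
  fail(17) 'baab': from fail(16)=2 chase 'b': 2→1→0 ⇒ 3;  out={5}∪out(3)={5}
  fail(12) 'cacbb': from fail(11)=7 chase 'b': 7→3→0 ⇒ 3;  out={3}∪out(3)={3}

Scan:
i=0 'b': node 0→3
i=1 'b': node 3→3 (via fail)
i=2 'd': node 3→4
i=3 'd': node 4→5  ** P1@[1:3]
i=4 'c': node 5→6 (via fail)  ** P6@[4:4]
i=5 'a': node 6→9
i=6 'c': node 9→10  ** P6@[6:6]
i=7 'b': node 10→11
i=8 'b': node 11→12  ** P3@[4:8]
i=9 'a': node 12→15 (via fail)
i=10 'a': node 15→16  ** P0@[9:10]
i=11 'c': node 16→6 (via fail)  ** P6@[11:11]
i=12 'd': node 6→0 (via fail)
i=13 'c': node 0→6  ** P6@[13:13]
i=14 'b': node 6→7
i=15 'c': node 7→8  ** P2@[13:15],P6@[15:15]
i=16 'a': node 8→9 (via fail)
i=17 'd': node 9→0 (via fail)
i=18 'c': node 0→6  ** P6@[18:18]
i=19 'd': node 6→0 (via fail)
i=20 'c': node 0→6  ** P6@[20:20]
i=21 'c': node 6→6 (via fail)  ** P6@[21:21]
i=22 'b': node 6→7
i=23 'a': node 7→15 (via fail)
i=24 'a': node 15→16  ** P0@[23:24]
i=25 'a': node 16→2 (via fail)  ** P0@[24:25]
i=26 'a': node 2→2 (via fail)  ** P0@[25:26]
i=27 'a': node 2→2 (via fail)  ** P0@[26:27]
i=28 'c': node 2→6 (via fail)  ** P6@[28:28]
i=29 'a': node 6→9
i=30 'c': node 9→10  ** P6@[30:30]
i=31 'b': node 10→11
i=32 'b': node 11→12  ** P3@[28:32]
i=33 'c': node 12→13 (via fail)  ** P6@[33:33]
i=34 'a': node 13→9 (via fail)
i=35 'c': node 9→10  ** P6@[35:35]
i=36 'b': node 10→11
i=37 'b': node 11→12  ** P3@[33:37]
i=38 'd': node 12→4 (via fail)
i=39 'c': node 4→6 (via fail)  ** P6@[39:39]
i=40 'd': node 6→0 (via fail)
i=41 'a': node 0→1
i=42 'c': node 1→6 (via fail)  ** P6@[42:42]
i=43 'd': node 6→0 (via fail)
i=44 'a': node 0→1
i=45 'a': node 1→2  ** P0@[44:45]
i=46 'b': node 2→3 (via fail)
i=47 'a': node 3→15
i=48 'a': node 15→16  ** P0@[47:48]
i=49 'b': node 16→17  ** P5@[46:49]
i=50 'a': node 17→15 (via fail)
i=51 'b': node 15→3 (via fail)
i=52 'a': node 3→15
i=53 'a': node 15→16  ** P0@[52:53]
i=54 'b': node 16→17  ** P5@[51:54]
i=55 'b': node 17→3 (via fail)
i=56 'c': node 3→13  ** P6@[56:56]
i=57 'b': node 13→7 (via fail)
i=58 'd': node 7→4 (via fail)
i=59 'd': node 4→5  ** P1@[57:59]
i=60 'a': node 5→1 (via fail)
i=61 'd': node 1→0 (via fail)
i=62 'c': node 0→6  ** P6@[62:62]
i=63 'b': node 6→7
i=64 'a': node 7→15 (via fail)
i=65 'a': node 15→16  ** P0@[64:65]
i=66 'd': node 16→0 (via fail)
i=67 'd': node 0→0
i=68 'b': node 0→3
i=69 'a': node 3→15
i=70 'a': node 15→16  ** P0@[69:70]
i=71 'b': node 16→17  ** P5@[68:71]

All matches (sorted): [[3,1],[4,6],[6,6],[8,3],[10,0],[11,6],[13,6],[15,2],[15,6],[18,6],[20,6],[21,6],[24,0],[25,0],[26,0],[27,0],[28,6],[30,6],[32,3],[33,6],[35,6],[37,3],[39,6],[42,6],[45,0],[48,0],[49,5],[53,0],[54,5],[56,6],[59,1],[62,6],[65,0],[70,0],[71,5]]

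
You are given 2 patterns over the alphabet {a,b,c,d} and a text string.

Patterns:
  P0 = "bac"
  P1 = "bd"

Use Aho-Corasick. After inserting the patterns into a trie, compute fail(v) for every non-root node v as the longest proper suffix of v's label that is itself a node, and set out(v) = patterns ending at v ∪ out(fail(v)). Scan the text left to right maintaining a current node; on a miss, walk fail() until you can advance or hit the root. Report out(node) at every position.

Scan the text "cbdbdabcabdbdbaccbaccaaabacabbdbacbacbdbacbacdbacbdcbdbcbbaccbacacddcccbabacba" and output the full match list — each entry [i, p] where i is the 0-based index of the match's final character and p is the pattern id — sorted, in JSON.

Construct AC machine:
Trie nodes:
  0='ε' goto b→1
  1='b' goto a→2 d→4
  2='ba' goto c→3
  3='bac' goto ·  [P0 ends]
  4='bd' goto ·  [P1 ends]

Failure links (BFS by depth):
  n1('b'): parent n0 fail=0; on 'b' 0 → fail=0;  out ∅∪∅=∅
  n2('ba'): parent n1 fail=0; on 'a' 0 → fail=0;  out ∅∪∅=∅
  n4('bd'): parent n1 fail=0; on 'd' 0 → fail=0;  out {1}∪∅={1}
  n3('bac'): parent n2 fail=0; on 'c' 0 → fail=0;  out {0}∪∅={0}

Scan:
pos 0 'c': at 0
pos 1 'b': at 1
pos 2 'd': at 4  emit P1@[1:2]
pos 3 'b': at 1 ·f
pos 4 'd': at 4  emit P1@[3:4]
pos 5 'a': at 0 ·f
pos 6 'b': at 1
pos 7 'c': at 0 ·f
pos 8 'a': at 0
pos 9 'b': at 1
pos 10 'd': at 4  emit P1@[9:10]
pos 11 'b': at 1 ·f
pos 12 'd': at 4  emit P1@[11:12]
pos 13 'b': at 1 ·f
pos 14 'a': at 2
pos 15 'c': at 3  emit P0@[13:15]
pos 16 'c': at 0 ·f
pos 17 'b': at 1
pos 18 'a': at 2
pos 19 'c': at 3  emit P0@[17:19]
pos 20 'c': at 0 ·f
pos 21 'a': at 0
pos 22 'a': at 0
pos 23 'a': at 0
pos 24 'b': at 1
pos 25 'a': at 2
pos 26 'c': at 3  emit P0@[24:26]
pos 27 'a': at 0 ·f
pos 28 'b': at 1
pos 29 'b': at 1 ·f
pos 30 'd': at 4  emit P1@[29:30]
pos 31 'b': at 1 ·f
pos 32 'a': at 2
pos 33 'c': at 3  emit P0@[31:33]
pos 34 'b': at 1 ·f
pos 35 'a': at 2
pos 36 'c': at 3  emit P0@[34:36]
pos 37 'b': at 1 ·f
pos 38 'd': at 4  emit P1@[37:38]
pos 39 'b': at 1 ·f
pos 40 'a': at 2
pos 41 'c': at 3  emit P0@[39:41]
pos 42 'b': at 1 ·f
pos 43 'a': at 2
pos 44 'c': at 3  emit P0@[42:44]
pos 45 'd': at 0 ·f
pos 46 'b': at 1
pos 47 'a': at 2
pos 48 'c': at 3  emit P0@[46:48]
pos 49 'b': at 1 ·f
pos 50 'd': at 4  emit P1@[49:50]
pos 51 'c': at 0 ·f
pos 52 'b': at 1
pos 53 'd': at 4  emit P1@[52:53]
pos 54 'b': at 1 ·f
pos 55 'c': at 0 ·f
pos 56 'b': at 1
pos 57 'b': at 1 ·f
pos 58 'a': at 2
pos 59 'c': at 3  emit P0@[57:59]
pos 60 'c': at 0 ·f
pos 61 'b': at 1
pos 62 'a': at 2
pos 63 'c': at 3  emit P0@[61:63]
pos 64 'a': at 0 ·f
pos 65 'c': at 0
pos 66 'd': at 0
pos 67 'd': at 0
pos 68 'c': at 0
pos 69 'c': at 0
pos 70 'c': at 0
pos 71 'b': at 1
pos 72 'a': at 2
pos 73 'b': at 1 ·f
pos 74 'a': at 2
pos 75 'c': at 3  emit P0@[73:75]
pos 76 'b': at 1 ·f
pos 77 'a': at 2

All matches (sorted): [[2,1],[4,1],[10,1],[12,1],[15,0],[19,0],[26,0],[30,1],[33,0],[36,0],[38,1],[41,0],[44,0],[48,0],[50,1],[53,1],[59,0],[63,0],[75,0]]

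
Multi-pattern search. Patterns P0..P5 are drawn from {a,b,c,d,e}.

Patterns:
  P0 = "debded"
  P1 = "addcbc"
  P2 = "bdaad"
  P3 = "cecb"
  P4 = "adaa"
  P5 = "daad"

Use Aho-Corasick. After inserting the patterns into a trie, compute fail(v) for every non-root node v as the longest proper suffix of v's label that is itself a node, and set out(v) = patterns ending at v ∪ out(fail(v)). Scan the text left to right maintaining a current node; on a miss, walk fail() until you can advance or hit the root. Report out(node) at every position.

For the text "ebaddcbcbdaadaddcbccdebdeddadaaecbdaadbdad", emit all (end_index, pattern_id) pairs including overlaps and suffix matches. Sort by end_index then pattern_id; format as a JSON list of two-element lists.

Build automaton:
Trie nodes:
  n0 'ε': a→7 b→13 c→18 d→1
  n1 'd': a→24 e→2
  n2 'de': b→3
  n3 'deb': d→4
  n4 'debd': e→5
  n5 'debde': d→6
  n6 'debded': ·  [P0 ends]
  n7 'a': d→8
  n8 'ad': a→22 d→9
  n9 'add': c→10
  n10 'addc': b→11
  n11 'addcb': c→12
  n12 'addcbc': ·  [P1 ends]
  n13 'b': d→14
  n14 'bd': a→15
  n15 'bda': a→16
  n16 'bdaa': d→17
  n17 'bdaad': ·  [P2 ends]
  n18 'c': e→19
  n19 'ce': c→20
  n20 'cec': b→21
  n21 'cecb': ·  [P3 ends]
  n22 'ada': a→23
  n23 'adaa': ·  [P4 ends]
  n24 'da': a→25
  n25 'daa': d→26
  n26 'daad': ·  [P5 ends]

Failure links (BFS by depth):
  n1('d'): parent n0 fail=0; on 'd' 0 → fail=0;  out ∅∪∅=∅
  n7('a'): parent n0 fail=0; on 'a' 0 → fail=0;  out ∅∪∅=∅
  n13('b'): parent n0 fail=0; on 'b' 0 → fail=0;  out ∅∪∅=∅
  n18('c'): parent n0 fail=0; on 'c' 0 → fail=0;  out ∅∪∅=∅
  n2('de'): parent n1 fail=0; on 'e' 0 → fail=0;  out ∅∪∅=∅
  n8('ad'): parent n7 fail=0; on 'd' 0 → fail=1;  out ∅∪∅=∅
  n14('bd'): parent n13 fail=0; on 'd' 0 → fail=1;  out ∅∪∅=∅
  n19('ce'): parent n18 fail=0; on 'e' 0 → fail=0;  out ∅∪∅=∅
  n24('da'): parent n1 fail=0; on 'a' 0 → fail=7;  out ∅∪∅=∅
  n3('deb'): parent n2 fail=0; on 'b' 0 → fail=13;  out ∅∪∅=∅
  n9('add'): parent n8 fail=1; on 'd' 1→0 → fail=1;  out ∅∪∅=∅
  n15('bda'): parent n14 fail=1; on 'a' 1 → fail=24;  out ∅∪∅=∅
  n20('cec'): parent n19 fail=0; on 'c' 0 → fail=18;  out ∅∪∅=∅
  n22('ada'): parent n8 fail=1; on 'a' 1 → fail=24;  out ∅∪∅=∅
  n25('daa'): parent n24 fail=7; on 'a' 7→0 → fail=7;  out ∅∪∅=∅
  n4('debd'): parent n3 fail=13; on 'd' 13 → fail=14;  out ∅∪∅=∅
  n10('addc'): parent n9 fail=1; on 'c' 1→0 → fail=18;  out ∅∪∅=∅
  n16('bdaa'): parent n15 fail=24; on 'a' 24 → fail=25;  out ∅∪∅=∅
  n21('cecb'): parent n20 fail=18; on 'b' 18→0 → fail=13;  out {3}∪∅={3}
  n23('adaa'): parent n22 fail=24; on 'a' 24 → fail=25;  out {4}∪∅={4}
  n26('daad'): parent n25 fail=7; on 'd' 7 → fail=8;  out {5}∪∅={5}
  n5('debde'): parent n4 fail=14; on 'e' 14→1 → fail=2;  out ∅∪∅=∅
  n11('addcb'): parent n10 fail=18; on 'b' 18→0 → fail=13;  out ∅∪∅=∅
  n17('bdaad'): parent n16 fail=25; on 'd' 25 → fail=26;  out {2}∪{5}={2,5}
  n6('debded'): parent n5 fail=2; on 'd' 2→0 → fail=1;  out {0}∪∅={0}
  n12('addcbc'): parent n11 fail=13; on 'c' 13→0 → fail=18;  out {1}∪∅={1}

Run:
pos 0 'e': at 0
pos 1 'b': at 13
pos 2 'a': at 7 (via fail)
pos 3 'd': at 8
pos 4 'd': at 9
pos 5 'c': at 10
pos 6 'b': at 11
pos 7 'c': at 12  → match P1@[2:7]
pos 8 'b': at 13 (via fail)
pos 9 'd': at 14
pos 10 'a': at 15
pos 11 'a': at 16
pos 12 'd': at 17  → match P2@[8:12],P5@[9:12]
pos 13 'a': at 22 (via fail)
pos 14 'd': at 8 (via fail)
pos 15 'd': at 9
pos 16 'c': at 10
pos 17 'b': at 11
pos 18 'c': at 12  → match P1@[13:18]
pos 19 'c': at 18 (via fail)
pos 20 'd': at 1 (via fail)
pos 21 'e': at 2
pos 22 'b': at 3
pos 23 'd': at 4
pos 24 'e': at 5
pos 25 'd': at 6  → match P0@[20:25]
pos 26 'd': at 1 (via fail)
pos 27 'a': at 24
pos 28 'd': at 8 (via fail)
pos 29 'a': at 22
pos 30 'a': at 23  → match P4@[27:30]
pos 31 'e': at 0 (via fail)
pos 32 'c': at 18
pos 33 'b': at 13 (via fail)
pos 34 'd': at 14
pos 35 'a': at 15
pos 36 'a': at 16
pos 37 'd': at 17  → match P2@[33:37],P5@[34:37]
pos 38 'b': at 13 (via fail)
pos 39 'd': at 14
pos 40 'a': at 15
pos 41 'd': at 8 (via fail)

All matches (sorted): [[7,1],[12,2],[12,5],[18,1],[25,0],[30,4],[37,2],[37,5]]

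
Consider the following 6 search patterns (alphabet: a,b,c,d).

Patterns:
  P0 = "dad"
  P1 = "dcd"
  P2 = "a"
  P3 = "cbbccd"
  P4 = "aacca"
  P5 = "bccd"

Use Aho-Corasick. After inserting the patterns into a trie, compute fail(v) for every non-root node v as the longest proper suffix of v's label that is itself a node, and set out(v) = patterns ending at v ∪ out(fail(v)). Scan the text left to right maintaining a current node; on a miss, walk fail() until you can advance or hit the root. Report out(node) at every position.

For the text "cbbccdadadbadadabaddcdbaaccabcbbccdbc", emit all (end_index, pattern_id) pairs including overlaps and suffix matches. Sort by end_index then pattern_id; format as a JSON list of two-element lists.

Construct AC machine:
Trie (insert patterns):
  n0 'ε': a→6 b→17 c→7 d→1
  n1 'd': a→2 c→4
  n2 'da': d→3
  n3 'dad': ·  ←P0
  n4 'dc': d→5
  n5 'dcd': ·  ←P1
  n6 'a': a→13  ←P2
  n7 'c': b→8
  n8 'cb': b→9
  n9 'cbb': c→10
  n10 'cbbc': c→11
  n11 'cbbcc': d→12
  n12 'cbbccd': ·  ←P3
  n13 'aa': c→14
  n14 'aac': c→15
  n15 'aacc': a→16
  n16 'aacca': ·  ←P4
  n17 'b': c→18
  n18 'bc': c→19
  n19 'bcc': d→20
  n20 'bccd': ·  ←P5

BFS fail/out derivation:
  fail(1) 'd': from fail(0)=0 chase 'd': 0 ⇒ 0;  out=∅∪out(0)=∅
  fail(6) 'a': from fail(0)=0 chase 'a': 0 ⇒ 0;  out={2}∪out(0)={2}
  fail(7) 'c': from fail(0)=0 chase 'c': 0 ⇒ 0;  out=∅∪out(0)=∅
  fail(17) 'b': from fail(0)=0 chase 'b': 0 ⇒ 0;  out=∅∪out(0)=∅
  fail(2) 'da': from fail(1)=0 chase 'a': 0 ⇒ 6;  out=∅∪out(6)={2}
  fail(4) 'dc': from fail(1)=0 chase 'c': 0 ⇒ 7;  out=∅∪out(7)=∅
  fail(8) 'cb': from fail(7)=0 chase 'b': 0 ⇒ 17;  out=∅∪out(17)=∅
  fail(13) 'aa': from fail(6)=0 chase 'a': 0 ⇒ 6;  out=∅∪out(6)={2}
  fail(18) 'bc': from fail(17)=0 chase 'c': 0 ⇒ 7;  out=∅∪out(7)=∅
  fail(3) 'dad': from fail(2)=6 chase 'd': 6→0 ⇒ 1;  out={0}∪out(1)={0}
  fail(5) 'dcd': from fail(4)=7 chase 'd': 7→0 ⇒ 1;  out={1}∪out(1)={1}
  fail(9) 'cbb': from fail(8)=17 chase 'b': 17→0 ⇒ 17;  out=∅∪out(17)=∅
  fail(14) 'aac': from fail(13)=6 chase 'c': 6→0 ⇒ 7;  out=∅∪out(7)=∅
  fail(19) 'bcc': from fail(18)=7 chase 'c': 7→0 ⇒ 7;  out=∅∪out(7)=∅
  fail(10) 'cbbc': from fail(9)=17 chase 'c': 17 ⇒ 18;  out=∅∪out(18)=∅
  fail(15) 'aacc': from fail(14)=7 chase 'c': 7→0 ⇒ 7;  out=∅∪out(7)=∅
  fail(20) 'bccd': from fail(19)=7 chase 'd': 7→0 ⇒ 1;  out={5}∪out(1)={5}
  fail(11) 'cbbcc': from fail(10)=18 chase 'c': 18 ⇒ 19;  out=∅∪out(19)=∅
  fail(16) 'aacca': from fail(15)=7 chase 'a': 7→0 ⇒ 6;  out={4}∪out(6)={2,4}
  fail(12) 'cbbccd': from fail(11)=19 chase 'd': 19 ⇒ 20;  out={3}∪out(20)={3,5}

Text stream:
i=0 'c': node 0→7
i=1 'b': node 7→8
i=2 'b': node 8→9
i=3 'c': node 9→10
i=4 'c': node 10→11
i=5 'd': node 11→12  → match P3@[0:5],P5@[2:5]
i=6 'a': node 12→2 ·f  → match P2@[6:6]
i=7 'd': node 2→3  → match P0@[5:7]
i=8 'a': node 3→2 ·f  → match P2@[8:8]
i=9 'd': node 2→3  → match P0@[7:9]
i=10 'b': node 3→17 ·f
i=11 'a': node 17→6 ·f  → match P2@[11:11]
i=12 'd': node 6→1 ·f
i=13 'a': node 1→2  → match P2@[13:13]
i=14 'd': node 2→3  → match P0@[12:14]
i=15 'a': node 3→2 ·f  → match P2@[15:15]
i=16 'b': node 2→17 ·f
i=17 'a': node 17→6 ·f  → match P2@[17:17]
i=18 'd': node 6→1 ·f
i=19 'd': node 1→1 ·f
i=20 'c': node 1→4
i=21 'd': node 4→5  → match P1@[19:21]
i=22 'b': node 5→17 ·f
i=23 'a': node 17→6 ·f  → match P2@[23:23]
i=24 'a': node 6→13  → match P2@[24:24]
i=25 'c': node 13→14
i=26 'c': node 14→15
i=27 'a': node 15→16  → match P2@[27:27],P4@[23:27]
i=28 'b': node 16→17 ·f
i=29 'c': node 17→18
i=30 'b': node 18→8 ·f
i=31 'b': node 8→9
i=32 'c': node 9→10
i=33 'c': node 10→11
i=34 'd': node 11→12  → match P3@[29:34],P5@[31:34]
i=35 'b': node 12→17 ·f
i=36 'c': node 17→18

Result: [[5,3],[5,5],[6,2],[7,0],[8,2],[9,0],[11,2],[13,2],[14,0],[15,2],[17,2],[21,1],[23,2],[24,2],[27,2],[27,4],[34,3],[34,5]]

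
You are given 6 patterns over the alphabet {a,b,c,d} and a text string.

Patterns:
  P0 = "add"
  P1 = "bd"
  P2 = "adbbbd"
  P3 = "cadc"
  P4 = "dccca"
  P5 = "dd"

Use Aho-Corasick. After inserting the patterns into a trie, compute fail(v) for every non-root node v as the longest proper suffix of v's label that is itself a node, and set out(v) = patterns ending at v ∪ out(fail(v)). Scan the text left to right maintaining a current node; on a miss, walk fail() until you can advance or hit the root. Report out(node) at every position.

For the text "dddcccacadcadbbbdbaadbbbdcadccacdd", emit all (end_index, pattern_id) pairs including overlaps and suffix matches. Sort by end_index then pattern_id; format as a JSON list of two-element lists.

Build:
Trie (insert patterns):
  n0 'ε': a→1 b→4 c→10 d→14
  n1 'a': d→2
  n2 'ad': b→6 d→3
  n3 'add': ·  [P0 ends]
  n4 'b': d→5
  n5 'bd': ·  [P1 ends]
  n6 'adb': b→7
  n7 'adbb': b→8
  n8 'adbbb': d→9
  n9 'adbbbd': ·  [P2 ends]
  n10 'c': a→11
  n11 'ca': d→12
  n12 'cad': c→13
  n13 'cadc': ·  [P3 ends]
  n14 'd': c→15 d→19
  n15 'dc': c→16
  n16 'dcc': c→17
  n17 'dccc': a→18
  n18 'dccca': ·  [P4 ends]
  n19 'dd': ·  [P5 ends]

BFS fail/out derivation:
  fail(1) 'a': from fail(0)=0 chase 'a': 0 ⇒ 0;  out=∅∪out(0)=∅
  fail(4) 'b': from fail(0)=0 chase 'b': 0 ⇒ 0;  out=∅∪out(0)=∅
  fail(10) 'c': from fail(0)=0 chase 'c': 0 ⇒ 0;  out=∅∪out(0)=∅
  fail(14) 'd': from fail(0)=0 chase 'd': 0 ⇒ 0;  out=∅∪out(0)=∅
  fail(2) 'ad': from fail(1)=0 chase 'd': 0 ⇒ 14;  out=∅∪out(14)=∅
  fail(5) 'bd': from fail(4)=0 chase 'd': 0 ⇒ 14;  out={1}∪out(14)={1}
  fail(11) 'ca': from fail(10)=0 chase 'a': 0 ⇒ 1;  out=∅∪out(1)=∅
  fail(15) 'dc': from fail(14)=0 chase 'c': 0 ⇒ 10;  out=∅∪out(10)=∅
  fail(19) 'dd': from fail(14)=0 chase 'd': 0 ⇒ 14;  out={5}∪out(14)={5}
  fail(3) 'add': from fail(2)=14 chase 'd': 14 ⇒ 19;  out={0}∪out(19)={0,5}
  fail(6) 'adb': from fail(2)=14 chase 'b': 14→0 ⇒ 4;  out=∅∪out(4)=∅
  fail(12) 'cad': from fail(11)=1 chase 'd': 1 ⇒ 2;  out=∅∪out(2)=∅
  fail(16) 'dcc': from fail(15)=10 chase 'c': 10→0 ⇒ 10;  out=∅∪out(10)=∅
  fail(7) 'adbb': from fail(6)=4 chase 'b': 4→0 ⇒ 4;  out=∅∪out(4)=∅
  fail(13) 'cadc': from fail(12)=2 chase 'c': 2→14 ⇒ 15;  out={3}∪out(15)={3}
  fail(17) 'dccc': from fail(16)=10 chase 'c': 10→0 ⇒ 10;  out=∅∪out(10)=∅
  fail(8) 'adbbb': from fail(7)=4 chase 'b': 4→0 ⇒ 4;  out=∅∪out(4)=∅
  fail(18) 'dccca': from fail(17)=10 chase 'a': 10 ⇒ 11;  out={4}∪out(11)={4}
  fail(9) 'adbbbd': from fail(8)=4 chase 'd': 4 ⇒ 5;  out={2}∪out(5)={1,2}

Scan:
[0] read 'd'  n0⇒n14
[1] read 'd'  n14⇒n19  → match P5@[0:1]
[2] read 'd'  n19⇒n19 (via fail)  → match P5@[1:2]
[3] read 'c'  n19⇒n15 (via fail)
[4] read 'c'  n15⇒n16
[5] read 'c'  n16⇒n17
[6] read 'a'  n17⇒n18  → match P4@[2:6]
[7] read 'c'  n18⇒n10 (via fail)
[8] read 'a'  n10⇒n11
[9] read 'd'  n11⇒n12
[10] read 'c'  n12⇒n13  → match P3@[7:10]
[11] read 'a'  n13⇒n11 (via fail)
[12] read 'd'  n11⇒n12
[13] read 'b'  n12⇒n6 (via fail)
[14] read 'b'  n6⇒n7
[15] read 'b'  n7⇒n8
[16] read 'd'  n8⇒n9  → match P1@[15:16],P2@[11:16]
[17] read 'b'  n9⇒n4 (via fail)
[18] read 'a'  n4⇒n1 (via fail)
[19] read 'a'  n1⇒n1 (via fail)
[20] read 'd'  n1⇒n2
[21] read 'b'  n2⇒n6
[22] read 'b'  n6⇒n7
[23] read 'b'  n7⇒n8
[24] read 'd'  n8⇒n9  → match P1@[23:24],P2@[19:24]
[25] read 'c'  n9⇒n15 (via fail)
[26] read 'a'  n15⇒n11 (via fail)
[27] read 'd'  n11⇒n12
[28] read 'c'  n12⇒n13  → match P3@[25:28]
[29] read 'c'  n13⇒n16 (via fail)
[30] read 'a'  n16⇒n11 (via fail)
[31] read 'c'  n11⇒n10 (via fail)
[32] read 'd'  n10⇒n14 (via fail)
[33] read 'd'  n14⇒n19  → match P5@[32:33]

Result: [[1,5],[2,5],[6,4],[10,3],[16,1],[16,2],[24,1],[24,2],[28,3],[33,5]]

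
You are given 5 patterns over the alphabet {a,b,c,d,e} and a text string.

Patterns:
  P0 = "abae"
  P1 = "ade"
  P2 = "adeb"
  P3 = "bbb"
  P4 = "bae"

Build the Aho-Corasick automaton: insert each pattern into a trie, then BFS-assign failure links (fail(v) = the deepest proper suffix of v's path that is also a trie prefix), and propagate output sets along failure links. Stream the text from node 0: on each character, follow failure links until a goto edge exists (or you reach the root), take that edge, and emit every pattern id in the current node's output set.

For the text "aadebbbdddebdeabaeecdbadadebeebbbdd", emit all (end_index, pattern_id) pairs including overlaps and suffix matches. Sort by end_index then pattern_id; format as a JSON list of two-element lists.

Build automaton:
Trie nodes:
  n0 'ε': a→1 b→8
  n1 'a': b→2 d→5
  n2 'ab': a→3
  n3 'aba': e→4
  n4 'abae': ·  [P0 ends]
  n5 'ad': e→6
  n6 'ade': b→7  [P1 ends]
  n7 'adeb': ·  [P2 ends]
  n8 'b': a→11 b→9
  n9 'bb': b→10
  n10 'bbb': ·  [P3 ends]
  n11 'ba': e→12
  n12 'bae': ·  [P4 ends]

BFS fail/out derivation:
  n1('a'): parent n0 fail=0; on 'a' 0 → fail=0;  out ∅∪∅=∅
  n8('b'): parent n0 fail=0; on 'b' 0 → fail=0;  out ∅∪∅=∅
  n2('ab'): parent n1 fail=0; on 'b' 0 → fail=8;  out ∅∪∅=∅
  n5('ad'): parent n1 fail=0; on 'd' 0 → fail=0;  out ∅∪∅=∅
  n9('bb'): parent n8 fail=0; on 'b' 0 → fail=8;  out ∅∪∅=∅
  n11('ba'): parent n8 fail=0; on 'a' 0 → fail=1;  out ∅∪∅=∅
  n3('aba'): parent n2 fail=8; on 'a' 8 → fail=11;  out ∅∪∅=∅
  n6('ade'): parent n5 fail=0; on 'e' 0 → fail=0;  out {1}∪∅={1}
  n10('bbb'): parent n9 fail=8; on 'b' 8 → fail=9;  out {3}∪∅={3}
  n12('bae'): parent n11 fail=1; on 'e' 1→0 → fail=0;  out {4}∪∅={4}
  n4('abae'): parent n3 fail=11; on 'e' 11 → fail=12;  out {0}∪{4}={0,4}
  n7('adeb'): parent n6 fail=0; on 'b' 0 → fail=8;  out {2}∪∅={2}

Run:
i=0 'a': node 0→1
i=1 'a': node 1→1 (fail-walked)
i=2 'd': node 1→5
i=3 'e': node 5→6  ** P1@[1:3]
i=4 'b': node 6→7  ** P2@[1:4]
i=5 'b': node 7→9 (fail-walked)
i=6 'b': node 9→10  ** P3@[4:6]
i=7 'd': node 10→0 (fail-walked)
i=8 'd': node 0→0
i=9 'd': node 0→0
i=10 'e': node 0→0
i=11 'b': node 0→8
i=12 'd': node 8→0 (fail-walked)
i=13 'e': node 0→0
i=14 'a': node 0→1
i=15 'b': node 1→2
i=16 'a': node 2→3
i=17 'e': node 3→4  ** P0@[14:17],P4@[15:17]
i=18 'e': node 4→0 (fail-walked)
i=19 'c': node 0→0
i=20 'd': node 0→0
i=21 'b': node 0→8
i=22 'a': node 8→11
i=23 'd': node 11→5 (fail-walked)
i=24 'a': node 5→1 (fail-walked)
i=25 'd': node 1→5
i=26 'e': node 5→6  ** P1@[24:26]
i=27 'b': node 6→7  ** P2@[24:27]
i=28 'e': node 7→0 (fail-walked)
i=29 'e': node 0→0
i=30 'b': node 0→8
i=31 'b': node 8→9
i=32 'b': node 9→10  ** P3@[30:32]
i=33 'd': node 10→0 (fail-walked)
i=34 'd': node 0→0

Result: [[3,1],[4,2],[6,3],[17,0],[17,4],[26,1],[27,2],[32,3]]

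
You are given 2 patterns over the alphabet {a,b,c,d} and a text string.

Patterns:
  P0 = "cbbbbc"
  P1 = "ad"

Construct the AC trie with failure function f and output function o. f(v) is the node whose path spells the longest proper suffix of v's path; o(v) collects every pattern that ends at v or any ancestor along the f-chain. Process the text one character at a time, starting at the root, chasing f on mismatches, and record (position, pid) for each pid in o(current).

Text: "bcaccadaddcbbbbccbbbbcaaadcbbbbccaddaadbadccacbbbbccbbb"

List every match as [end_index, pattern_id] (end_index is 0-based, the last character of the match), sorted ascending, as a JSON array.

Construct AC machine:
Trie (insert patterns):
  n0 'ε': a→7 c→1
  n1 'c': b→2
  n2 'cb': b→3
  n3 'cbb': b→4
  n4 'cbbb': b→5
  n5 'cbbbb': c→6
  n6 'cbbbbc': ·  [P0 ends]
  n7 'a': d→8
  n8 'ad': ·  [P1 ends]

Failure links (BFS by depth):
  fail(1) 'c': from fail(0)=0 chase 'c': 0 ⇒ 0;  out=∅∪out(0)=∅
  fail(7) 'a': from fail(0)=0 chase 'a': 0 ⇒ 0;  out=∅∪out(0)=∅
  fail(2) 'cb': from fail(1)=0 chase 'b': 0 ⇒ 0;  out=∅∪out(0)=∅
  fail(8) 'ad': from fail(7)=0 chase 'd': 0 ⇒ 0;  out={1}∪out(0)={1}
  fail(3) 'cbb': from fail(2)=0 chase 'b': 0 ⇒ 0;  out=∅∪out(0)=∅
  fail(4) 'cbbb': from fail(3)=0 chase 'b': 0 ⇒ 0;  out=∅∪out(0)=∅
  fail(5) 'cbbbb': from fail(4)=0 chase 'b': 0 ⇒ 0;  out=∅∪out(0)=∅
  fail(6) 'cbbbbc': from fail(5)=0 chase 'c': 0 ⇒ 1;  out={0}∪out(1)={0}

Run:
pos 0 'b': at 0
pos 1 'c': at 1
pos 2 'a': at 7 ·f
pos 3 'c': at 1 ·f
pos 4 'c': at 1 ·f
pos 5 'a': at 7 ·f
pos 6 'd': at 8  emit P1@[5:6]
pos 7 'a': at 7 ·f
pos 8 'd': at 8  emit P1@[7:8]
pos 9 'd': at 0 ·f
pos 10 'c': at 1
pos 11 'b': at 2
pos 12 'b': at 3
pos 13 'b': at 4
pos 14 'b': at 5
pos 15 'c': at 6  emit P0@[10:15]
pos 16 'c': at 1 ·f
pos 17 'b': at 2
pos 18 'b': at 3
pos 19 'b': at 4
pos 20 'b': at 5
pos 21 'c': at 6  emit P0@[16:21]
pos 22 'a': at 7 ·f
pos 23 'a': at 7 ·f
pos 24 'a': at 7 ·f
pos 25 'd': at 8  emit P1@[24:25]
pos 26 'c': at 1 ·f
pos 27 'b': at 2
pos 28 'b': at 3
pos 29 'b': at 4
pos 30 'b': at 5
pos 31 'c': at 6  emit P0@[26:31]
pos 32 'c': at 1 ·f
pos 33 'a': at 7 ·f
pos 34 'd': at 8  emit P1@[33:34]
pos 35 'd': at 0 ·f
pos 36 'a': at 7
pos 37 'a': at 7 ·f
pos 38 'd': at 8  emit P1@[37:38]
pos 39 'b': at 0 ·f
pos 40 'a': at 7
pos 41 'd': at 8  emit P1@[40:41]
pos 42 'c': at 1 ·f
pos 43 'c': at 1 ·f
pos 44 'a': at 7 ·f
pos 45 'c': at 1 ·f
pos 46 'b': at 2
pos 47 'b': at 3
pos 48 'b': at 4
pos 49 'b': at 5
pos 50 'c': at 6  emit P0@[45:50]
pos 51 'c': at 1 ·f
pos 52 'b': at 2
pos 53 'b': at 3
pos 54 'b': at 4

Result: [[6,1],[8,1],[15,0],[21,0],[25,1],[31,0],[34,1],[38,1],[41,1],[50,0]]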